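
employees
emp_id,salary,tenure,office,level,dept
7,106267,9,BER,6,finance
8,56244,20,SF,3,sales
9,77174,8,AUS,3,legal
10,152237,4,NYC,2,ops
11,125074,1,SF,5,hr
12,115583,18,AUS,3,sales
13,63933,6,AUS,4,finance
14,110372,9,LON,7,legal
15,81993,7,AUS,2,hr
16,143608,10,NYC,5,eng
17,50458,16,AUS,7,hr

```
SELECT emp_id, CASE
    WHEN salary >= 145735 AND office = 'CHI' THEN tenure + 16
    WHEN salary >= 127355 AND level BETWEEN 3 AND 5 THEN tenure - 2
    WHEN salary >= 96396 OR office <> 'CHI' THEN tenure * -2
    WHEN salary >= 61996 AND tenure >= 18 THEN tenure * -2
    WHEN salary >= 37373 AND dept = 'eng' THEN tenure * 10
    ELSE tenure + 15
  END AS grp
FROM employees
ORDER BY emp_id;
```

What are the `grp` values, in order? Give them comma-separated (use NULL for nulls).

emp_id=7: salary >= 96396 OR office <> 'CHI' → -18
emp_id=8: salary >= 96396 OR office <> 'CHI' → -40
emp_id=9: salary >= 96396 OR office <> 'CHI' → -16
emp_id=10: salary >= 96396 OR office <> 'CHI' → -8
emp_id=11: salary >= 96396 OR office <> 'CHI' → -2
emp_id=12: salary >= 96396 OR office <> 'CHI' → -36
emp_id=13: salary >= 96396 OR office <> 'CHI' → -12
emp_id=14: salary >= 96396 OR office <> 'CHI' → -18
emp_id=15: salary >= 96396 OR office <> 'CHI' → -14
emp_id=16: salary >= 127355 AND level BETWEEN 3 AND 5 → 8
emp_id=17: salary >= 96396 OR office <> 'CHI' → -32

-18, -40, -16, -8, -2, -36, -12, -18, -14, 8, -32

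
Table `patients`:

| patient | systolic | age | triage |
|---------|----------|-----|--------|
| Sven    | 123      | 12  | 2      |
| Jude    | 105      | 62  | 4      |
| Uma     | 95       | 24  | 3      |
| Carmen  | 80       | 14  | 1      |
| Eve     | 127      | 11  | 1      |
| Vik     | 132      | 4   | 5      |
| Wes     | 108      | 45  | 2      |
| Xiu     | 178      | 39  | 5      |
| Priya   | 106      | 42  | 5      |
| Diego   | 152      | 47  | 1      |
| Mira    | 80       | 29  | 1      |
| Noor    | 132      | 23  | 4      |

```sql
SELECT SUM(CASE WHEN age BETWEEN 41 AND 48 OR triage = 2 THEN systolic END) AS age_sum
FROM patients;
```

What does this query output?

patient=Sven: ✓ → 123
patient=Jude: ✗
patient=Uma: ✗
patient=Carmen: ✗
patient=Eve: ✗
patient=Vik: ✗
patient=Wes: ✓ → 108
patient=Xiu: ✗
patient=Priya: ✓ → 106
patient=Diego: ✓ → 152
patient=Mira: ✗
patient=Noor: ✗
age_sum = 123 + 108 + 106 + 152 = 489

489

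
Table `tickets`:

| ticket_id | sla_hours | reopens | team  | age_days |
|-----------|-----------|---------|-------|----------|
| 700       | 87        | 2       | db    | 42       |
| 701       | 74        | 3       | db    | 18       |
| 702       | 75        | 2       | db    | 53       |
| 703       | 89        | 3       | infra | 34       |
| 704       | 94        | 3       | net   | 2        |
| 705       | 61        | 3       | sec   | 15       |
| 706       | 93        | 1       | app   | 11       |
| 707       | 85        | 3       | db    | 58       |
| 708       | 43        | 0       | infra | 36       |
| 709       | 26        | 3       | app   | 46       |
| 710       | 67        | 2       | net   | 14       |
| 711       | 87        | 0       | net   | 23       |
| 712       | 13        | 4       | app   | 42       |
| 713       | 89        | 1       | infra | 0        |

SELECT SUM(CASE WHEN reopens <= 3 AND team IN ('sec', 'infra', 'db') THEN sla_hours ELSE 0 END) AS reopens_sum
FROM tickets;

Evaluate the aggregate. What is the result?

ticket_id=700: ✓ → 87
ticket_id=701: ✓ → 74
ticket_id=702: ✓ → 75
ticket_id=703: ✓ → 89
ticket_id=704: ✗
ticket_id=705: ✓ → 61
ticket_id=706: ✗
ticket_id=707: ✓ → 85
ticket_id=708: ✓ → 43
ticket_id=709: ✗
ticket_id=710: ✗
ticket_id=711: ✗
ticket_id=712: ✗
ticket_id=713: ✓ → 89
reopens_sum = 87 + 74 + 75 + 89 + 61 + 85 + 43 + 89 = 603

603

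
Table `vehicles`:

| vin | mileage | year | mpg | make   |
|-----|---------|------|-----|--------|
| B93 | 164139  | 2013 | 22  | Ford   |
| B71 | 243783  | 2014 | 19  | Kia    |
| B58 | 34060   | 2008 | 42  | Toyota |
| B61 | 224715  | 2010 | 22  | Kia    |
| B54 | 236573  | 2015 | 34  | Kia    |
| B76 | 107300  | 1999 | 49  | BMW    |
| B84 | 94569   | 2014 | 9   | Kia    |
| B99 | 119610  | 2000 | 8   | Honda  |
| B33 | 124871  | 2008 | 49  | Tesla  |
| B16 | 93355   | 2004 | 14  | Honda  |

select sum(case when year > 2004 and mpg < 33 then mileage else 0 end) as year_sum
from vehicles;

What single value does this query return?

727206

vin=B93: ✓ → 164139
vin=B71: ✓ → 243783
vin=B58: ✗
vin=B61: ✓ → 224715
vin=B54: ✗
vin=B76: ✗
vin=B84: ✓ → 94569
vin=B99: ✗
vin=B33: ✗
vin=B16: ✗
year_sum = 164139 + 243783 + 224715 + 94569 = 727206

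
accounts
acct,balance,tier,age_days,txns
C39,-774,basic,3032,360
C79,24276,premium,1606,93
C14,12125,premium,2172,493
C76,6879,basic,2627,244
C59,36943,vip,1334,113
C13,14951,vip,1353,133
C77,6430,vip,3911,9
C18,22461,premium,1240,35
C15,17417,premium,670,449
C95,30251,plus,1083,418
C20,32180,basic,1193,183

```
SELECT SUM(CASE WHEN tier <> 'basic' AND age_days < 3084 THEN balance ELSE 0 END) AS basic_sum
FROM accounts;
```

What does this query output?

acct=C39: ✗
acct=C79: ✓ → 24276
acct=C14: ✓ → 12125
acct=C76: ✗
acct=C59: ✓ → 36943
acct=C13: ✓ → 14951
acct=C77: ✗
acct=C18: ✓ → 22461
acct=C15: ✓ → 17417
acct=C95: ✓ → 30251
acct=C20: ✗
basic_sum = 24276 + 12125 + 36943 + 14951 + 22461 + 17417 + 30251 = 158424

158424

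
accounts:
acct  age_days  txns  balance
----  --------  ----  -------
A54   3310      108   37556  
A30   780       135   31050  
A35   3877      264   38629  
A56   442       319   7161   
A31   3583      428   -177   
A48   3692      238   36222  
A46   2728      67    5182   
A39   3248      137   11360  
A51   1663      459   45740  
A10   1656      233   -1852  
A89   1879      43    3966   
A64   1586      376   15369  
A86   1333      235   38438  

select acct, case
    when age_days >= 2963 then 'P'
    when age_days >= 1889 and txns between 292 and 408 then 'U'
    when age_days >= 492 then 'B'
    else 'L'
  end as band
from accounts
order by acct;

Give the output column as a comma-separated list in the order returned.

B, B, P, P, P, B, P, B, P, L, B, B, B

acct=A10: age_days >= 492 → B
acct=A30: age_days >= 492 → B
acct=A31: age_days >= 2963 → P
acct=A35: age_days >= 2963 → P
acct=A39: age_days >= 2963 → P
acct=A46: age_days >= 492 → B
acct=A48: age_days >= 2963 → P
acct=A51: age_days >= 492 → B
acct=A54: age_days >= 2963 → P
acct=A56: ELSE → L
acct=A64: age_days >= 492 → B
acct=A86: age_days >= 492 → B
acct=A89: age_days >= 492 → B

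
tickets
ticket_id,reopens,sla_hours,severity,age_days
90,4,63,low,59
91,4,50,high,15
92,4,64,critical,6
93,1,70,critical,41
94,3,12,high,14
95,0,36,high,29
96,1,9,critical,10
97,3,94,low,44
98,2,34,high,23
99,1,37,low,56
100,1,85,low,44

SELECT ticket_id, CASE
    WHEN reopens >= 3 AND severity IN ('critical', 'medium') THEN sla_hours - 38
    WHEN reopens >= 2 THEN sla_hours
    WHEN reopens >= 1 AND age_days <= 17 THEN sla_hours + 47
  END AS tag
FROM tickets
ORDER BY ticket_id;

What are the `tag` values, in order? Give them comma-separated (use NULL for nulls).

ticket_id=90: reopens >= 2 → 63
ticket_id=91: reopens >= 2 → 50
ticket_id=92: reopens >= 3 AND severity IN ('critical', 'medium') → 26
ticket_id=93: (no match → NULL) → NULL
ticket_id=94: reopens >= 2 → 12
ticket_id=95: (no match → NULL) → NULL
ticket_id=96: reopens >= 1 AND age_days <= 17 → 56
ticket_id=97: reopens >= 2 → 94
ticket_id=98: reopens >= 2 → 34
ticket_id=99: (no match → NULL) → NULL
ticket_id=100: (no match → NULL) → NULL

63, 50, 26, NULL, 12, NULL, 56, 94, 34, NULL, NULL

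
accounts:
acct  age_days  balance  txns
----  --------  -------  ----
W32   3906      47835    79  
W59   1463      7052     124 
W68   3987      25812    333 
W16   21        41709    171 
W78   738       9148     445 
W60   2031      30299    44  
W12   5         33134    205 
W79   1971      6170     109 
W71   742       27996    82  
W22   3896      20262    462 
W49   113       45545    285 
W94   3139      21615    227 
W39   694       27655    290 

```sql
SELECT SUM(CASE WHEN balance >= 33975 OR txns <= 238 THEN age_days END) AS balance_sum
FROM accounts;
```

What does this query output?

acct=W32: ✓ → 3906
acct=W59: ✓ → 1463
acct=W68: ✗
acct=W16: ✓ → 21
acct=W78: ✗
acct=W60: ✓ → 2031
acct=W12: ✓ → 5
acct=W79: ✓ → 1971
acct=W71: ✓ → 742
acct=W22: ✗
acct=W49: ✓ → 113
acct=W94: ✓ → 3139
acct=W39: ✗
balance_sum = 3906 + 1463 + 21 + 2031 + 5 + 1971 + 742 + 113 + 3139 = 13391

13391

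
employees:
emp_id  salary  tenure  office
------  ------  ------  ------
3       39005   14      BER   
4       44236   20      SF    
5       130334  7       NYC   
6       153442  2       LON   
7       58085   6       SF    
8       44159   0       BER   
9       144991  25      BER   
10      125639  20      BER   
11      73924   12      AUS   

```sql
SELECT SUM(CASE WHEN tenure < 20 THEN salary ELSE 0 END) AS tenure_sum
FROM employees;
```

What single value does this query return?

emp_id=3: ✓ → 39005
emp_id=4: ✗
emp_id=5: ✓ → 130334
emp_id=6: ✓ → 153442
emp_id=7: ✓ → 58085
emp_id=8: ✓ → 44159
emp_id=9: ✗
emp_id=10: ✗
emp_id=11: ✓ → 73924
tenure_sum = 39005 + 130334 + 153442 + 58085 + 44159 + 73924 = 498949

498949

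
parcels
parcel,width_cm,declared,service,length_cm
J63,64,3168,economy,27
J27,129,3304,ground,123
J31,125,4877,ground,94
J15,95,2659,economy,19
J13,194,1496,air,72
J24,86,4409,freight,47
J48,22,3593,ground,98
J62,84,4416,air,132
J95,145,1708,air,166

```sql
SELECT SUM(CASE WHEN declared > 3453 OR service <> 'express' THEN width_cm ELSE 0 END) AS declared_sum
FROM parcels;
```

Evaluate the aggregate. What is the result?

944

parcel=J63: ✓ → 64
parcel=J27: ✓ → 129
parcel=J31: ✓ → 125
parcel=J15: ✓ → 95
parcel=J13: ✓ → 194
parcel=J24: ✓ → 86
parcel=J48: ✓ → 22
parcel=J62: ✓ → 84
parcel=J95: ✓ → 145
declared_sum = 64 + 129 + 125 + 95 + 194 + 86 + 22 + 84 + 145 = 944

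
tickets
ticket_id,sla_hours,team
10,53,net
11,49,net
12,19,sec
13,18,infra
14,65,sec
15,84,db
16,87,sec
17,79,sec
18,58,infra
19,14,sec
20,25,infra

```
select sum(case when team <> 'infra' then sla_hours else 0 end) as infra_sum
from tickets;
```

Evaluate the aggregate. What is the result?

450

ticket_id=10: ✓ → 53
ticket_id=11: ✓ → 49
ticket_id=12: ✓ → 19
ticket_id=13: ✗
ticket_id=14: ✓ → 65
ticket_id=15: ✓ → 84
ticket_id=16: ✓ → 87
ticket_id=17: ✓ → 79
ticket_id=18: ✗
ticket_id=19: ✓ → 14
ticket_id=20: ✗
infra_sum = 53 + 49 + 19 + 65 + 84 + 87 + 79 + 14 = 450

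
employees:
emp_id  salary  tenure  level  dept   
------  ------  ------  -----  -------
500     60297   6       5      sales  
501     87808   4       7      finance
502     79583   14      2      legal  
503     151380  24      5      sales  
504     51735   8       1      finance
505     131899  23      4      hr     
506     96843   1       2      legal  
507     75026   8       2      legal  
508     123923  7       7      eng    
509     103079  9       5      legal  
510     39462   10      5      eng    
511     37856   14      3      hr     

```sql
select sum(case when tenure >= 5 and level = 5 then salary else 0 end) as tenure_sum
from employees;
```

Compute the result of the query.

354218

emp_id=500: ✓ → 60297
emp_id=501: ✗
emp_id=502: ✗
emp_id=503: ✓ → 151380
emp_id=504: ✗
emp_id=505: ✗
emp_id=506: ✗
emp_id=507: ✗
emp_id=508: ✗
emp_id=509: ✓ → 103079
emp_id=510: ✓ → 39462
emp_id=511: ✗
tenure_sum = 60297 + 151380 + 103079 + 39462 = 354218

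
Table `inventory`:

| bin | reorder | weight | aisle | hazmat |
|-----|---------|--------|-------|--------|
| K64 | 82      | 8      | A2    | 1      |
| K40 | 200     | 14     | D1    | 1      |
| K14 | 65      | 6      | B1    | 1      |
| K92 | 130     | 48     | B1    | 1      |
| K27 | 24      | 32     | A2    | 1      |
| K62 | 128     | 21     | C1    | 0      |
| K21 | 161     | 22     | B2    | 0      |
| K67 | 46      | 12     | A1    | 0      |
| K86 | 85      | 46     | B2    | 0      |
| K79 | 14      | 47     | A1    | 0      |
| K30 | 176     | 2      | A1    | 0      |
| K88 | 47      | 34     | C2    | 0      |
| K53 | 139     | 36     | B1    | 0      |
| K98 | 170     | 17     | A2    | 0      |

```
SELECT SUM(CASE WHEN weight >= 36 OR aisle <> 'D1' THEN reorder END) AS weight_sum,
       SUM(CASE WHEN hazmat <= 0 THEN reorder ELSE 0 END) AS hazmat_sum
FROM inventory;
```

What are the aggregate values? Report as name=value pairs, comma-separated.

[weight_sum: weight >= 36 OR aisle <> 'D1']
bin=K64: ✓ → 82
bin=K40: ✗
bin=K14: ✓ → 65
bin=K92: ✓ → 130
bin=K27: ✓ → 24
bin=K62: ✓ → 128
bin=K21: ✓ → 161
bin=K67: ✓ → 46
bin=K86: ✓ → 85
bin=K79: ✓ → 14
bin=K30: ✓ → 176
bin=K88: ✓ → 47
bin=K53: ✓ → 139
bin=K98: ✓ → 170
weight_sum = 82 + 65 + 130 + 24 + 128 + 161 + 46 + 85 + 14 + 176 + 47 + 139 + 170 = 1267
—
[hazmat_sum: hazmat <= 0]
bin=K64: ✗
bin=K40: ✗
bin=K14: ✗
bin=K92: ✗
bin=K27: ✗
bin=K62: ✓ → 128
bin=K21: ✓ → 161
bin=K67: ✓ → 46
bin=K86: ✓ → 85
bin=K79: ✓ → 14
bin=K30: ✓ → 176
bin=K88: ✓ → 47
bin=K53: ✓ → 139
bin=K98: ✓ → 170
hazmat_sum = 128 + 161 + 46 + 85 + 14 + 176 + 47 + 139 + 170 = 966

weight_sum=1267, hazmat_sum=966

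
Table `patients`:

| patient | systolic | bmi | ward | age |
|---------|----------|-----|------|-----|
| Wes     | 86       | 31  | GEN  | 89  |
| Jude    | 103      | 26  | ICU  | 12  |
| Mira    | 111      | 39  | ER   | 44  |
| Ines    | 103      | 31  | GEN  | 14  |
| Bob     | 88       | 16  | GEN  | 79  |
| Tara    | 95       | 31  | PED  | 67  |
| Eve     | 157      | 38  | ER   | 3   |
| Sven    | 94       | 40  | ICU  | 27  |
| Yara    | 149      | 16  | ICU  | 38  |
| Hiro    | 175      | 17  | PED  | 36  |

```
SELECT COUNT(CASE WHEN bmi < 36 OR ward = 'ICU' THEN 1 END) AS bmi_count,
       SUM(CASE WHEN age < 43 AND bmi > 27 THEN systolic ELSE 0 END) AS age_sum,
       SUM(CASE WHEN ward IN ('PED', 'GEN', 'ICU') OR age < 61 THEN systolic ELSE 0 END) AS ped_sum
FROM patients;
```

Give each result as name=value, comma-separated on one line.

[bmi_count: bmi < 36 OR ward = 'ICU']
patient=Wes: ✓ → 1
patient=Jude: ✓ → 1
patient=Mira: ✗
patient=Ines: ✓ → 1
patient=Bob: ✓ → 1
patient=Tara: ✓ → 1
patient=Eve: ✗
patient=Sven: ✓ → 1
patient=Yara: ✓ → 1
patient=Hiro: ✓ → 1
bmi_count = COUNT(1, 1, 1, 1, 1, 1, 1, 1) = 8
—
[age_sum: age < 43 AND bmi > 27]
patient=Wes: ✗
patient=Jude: ✗
patient=Mira: ✗
patient=Ines: ✓ → 103
patient=Bob: ✗
patient=Tara: ✗
patient=Eve: ✓ → 157
patient=Sven: ✓ → 94
patient=Yara: ✗
patient=Hiro: ✗
age_sum = 103 + 157 + 94 = 354
—
[ped_sum: ward IN ('PED', 'GEN', 'ICU') OR age < 61]
patient=Wes: ✓ → 86
patient=Jude: ✓ → 103
patient=Mira: ✓ → 111
patient=Ines: ✓ → 103
patient=Bob: ✓ → 88
patient=Tara: ✓ → 95
patient=Eve: ✓ → 157
patient=Sven: ✓ → 94
patient=Yara: ✓ → 149
patient=Hiro: ✓ → 175
ped_sum = 86 + 103 + 111 + 103 + 88 + 95 + 157 + 94 + 149 + 175 = 1161

bmi_count=8, age_sum=354, ped_sum=1161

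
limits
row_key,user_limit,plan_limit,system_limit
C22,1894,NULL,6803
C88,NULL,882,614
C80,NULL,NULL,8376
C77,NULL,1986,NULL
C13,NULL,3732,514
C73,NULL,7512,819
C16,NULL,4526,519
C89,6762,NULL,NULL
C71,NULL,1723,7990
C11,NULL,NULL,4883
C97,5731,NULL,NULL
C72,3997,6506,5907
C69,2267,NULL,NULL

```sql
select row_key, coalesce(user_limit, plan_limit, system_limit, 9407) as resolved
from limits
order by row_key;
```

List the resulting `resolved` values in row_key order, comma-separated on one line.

row_key=C11: user_limit=NULL, plan_limit=NULL, system_limit=4883 → 4883
row_key=C13: user_limit=NULL, plan_limit=3732 → 3732
row_key=C16: user_limit=NULL, plan_limit=4526 → 4526
row_key=C22: user_limit=1894 → 1894
row_key=C69: user_limit=2267 → 2267
row_key=C71: user_limit=NULL, plan_limit=1723 → 1723
row_key=C72: user_limit=3997 → 3997
row_key=C73: user_limit=NULL, plan_limit=7512 → 7512
row_key=C77: user_limit=NULL, plan_limit=1986 → 1986
row_key=C80: user_limit=NULL, plan_limit=NULL, system_limit=8376 → 8376
row_key=C88: user_limit=NULL, plan_limit=882 → 882
row_key=C89: user_limit=6762 → 6762
row_key=C97: user_limit=5731 → 5731

4883, 3732, 4526, 1894, 2267, 1723, 3997, 7512, 1986, 8376, 882, 6762, 5731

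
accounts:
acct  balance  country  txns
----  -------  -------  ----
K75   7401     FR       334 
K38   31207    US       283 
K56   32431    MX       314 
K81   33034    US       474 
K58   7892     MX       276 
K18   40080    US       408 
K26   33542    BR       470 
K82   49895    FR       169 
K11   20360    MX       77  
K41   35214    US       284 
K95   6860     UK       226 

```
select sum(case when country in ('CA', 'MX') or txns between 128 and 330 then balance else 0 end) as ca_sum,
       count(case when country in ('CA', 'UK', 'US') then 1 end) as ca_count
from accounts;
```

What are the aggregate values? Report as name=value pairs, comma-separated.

[ca_sum: country in ('CA', 'MX') or txns between 128 and 330]
acct=K75: ✗
acct=K38: ✓ → 31207
acct=K56: ✓ → 32431
acct=K81: ✗
acct=K58: ✓ → 7892
acct=K18: ✗
acct=K26: ✗
acct=K82: ✓ → 49895
acct=K11: ✓ → 20360
acct=K41: ✓ → 35214
acct=K95: ✓ → 6860
ca_sum = 31207 + 32431 + 7892 + 49895 + 20360 + 35214 + 6860 = 183859
—
[ca_count: country in ('CA', 'UK', 'US')]
acct=K75: ✗
acct=K38: ✓ → 1
acct=K56: ✗
acct=K81: ✓ → 1
acct=K58: ✗
acct=K18: ✓ → 1
acct=K26: ✗
acct=K82: ✗
acct=K11: ✗
acct=K41: ✓ → 1
acct=K95: ✓ → 1
ca_count = COUNT(1, 1, 1, 1, 1) = 5

ca_sum=183859, ca_count=5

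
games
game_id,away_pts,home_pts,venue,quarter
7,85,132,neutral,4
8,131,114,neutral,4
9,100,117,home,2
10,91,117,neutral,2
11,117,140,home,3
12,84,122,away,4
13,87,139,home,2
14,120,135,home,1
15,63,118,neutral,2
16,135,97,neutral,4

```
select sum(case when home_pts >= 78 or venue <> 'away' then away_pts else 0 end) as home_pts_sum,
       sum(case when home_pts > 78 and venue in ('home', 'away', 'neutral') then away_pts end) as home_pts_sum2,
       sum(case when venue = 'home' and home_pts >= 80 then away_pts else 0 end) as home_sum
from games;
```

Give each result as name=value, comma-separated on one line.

[home_pts_sum: home_pts >= 78 or venue <> 'away']
game_id=7: ✓ → 85
game_id=8: ✓ → 131
game_id=9: ✓ → 100
game_id=10: ✓ → 91
game_id=11: ✓ → 117
game_id=12: ✓ → 84
game_id=13: ✓ → 87
game_id=14: ✓ → 120
game_id=15: ✓ → 63
game_id=16: ✓ → 135
home_pts_sum = 85 + 131 + 100 + 91 + 117 + 84 + 87 + 120 + 63 + 135 = 1013
—
[home_pts_sum2: home_pts > 78 and venue in ('home', 'away', 'neutral')]
game_id=7: ✓ → 85
game_id=8: ✓ → 131
game_id=9: ✓ → 100
game_id=10: ✓ → 91
game_id=11: ✓ → 117
game_id=12: ✓ → 84
game_id=13: ✓ → 87
game_id=14: ✓ → 120
game_id=15: ✓ → 63
game_id=16: ✓ → 135
home_pts_sum2 = 85 + 131 + 100 + 91 + 117 + 84 + 87 + 120 + 63 + 135 = 1013
—
[home_sum: venue = 'home' and home_pts >= 80]
game_id=7: ✗
game_id=8: ✗
game_id=9: ✓ → 100
game_id=10: ✗
game_id=11: ✓ → 117
game_id=12: ✗
game_id=13: ✓ → 87
game_id=14: ✓ → 120
game_id=15: ✗
game_id=16: ✗
home_sum = 100 + 117 + 87 + 120 = 424

home_pts_sum=1013, home_pts_sum2=1013, home_sum=424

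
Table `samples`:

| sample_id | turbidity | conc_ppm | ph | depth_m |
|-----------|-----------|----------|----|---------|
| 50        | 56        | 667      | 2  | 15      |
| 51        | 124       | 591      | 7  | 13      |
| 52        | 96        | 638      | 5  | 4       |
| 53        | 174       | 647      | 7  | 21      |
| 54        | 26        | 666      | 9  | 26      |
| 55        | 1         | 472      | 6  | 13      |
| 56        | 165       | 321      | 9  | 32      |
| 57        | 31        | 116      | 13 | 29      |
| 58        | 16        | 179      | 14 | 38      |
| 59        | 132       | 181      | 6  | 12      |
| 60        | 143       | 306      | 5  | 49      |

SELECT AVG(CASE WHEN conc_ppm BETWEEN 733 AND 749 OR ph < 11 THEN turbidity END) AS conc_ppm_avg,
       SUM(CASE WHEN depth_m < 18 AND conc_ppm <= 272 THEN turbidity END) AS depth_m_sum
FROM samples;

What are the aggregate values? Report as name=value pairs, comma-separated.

[conc_ppm_avg: conc_ppm BETWEEN 733 AND 749 OR ph < 11]
sample_id=50: ✓ → 56
sample_id=51: ✓ → 124
sample_id=52: ✓ → 96
sample_id=53: ✓ → 174
sample_id=54: ✓ → 26
sample_id=55: ✓ → 1
sample_id=56: ✓ → 165
sample_id=57: ✗
sample_id=58: ✗
sample_id=59: ✓ → 132
sample_id=60: ✓ → 143
conc_ppm_avg = (56 + 124 + 96 + 174 + 26 + 1 + 165 + 132 + 143) / 9 = 101.8888888889
—
[depth_m_sum: depth_m < 18 AND conc_ppm <= 272]
sample_id=50: ✗
sample_id=51: ✗
sample_id=52: ✗
sample_id=53: ✗
sample_id=54: ✗
sample_id=55: ✗
sample_id=56: ✗
sample_id=57: ✗
sample_id=58: ✗
sample_id=59: ✓ → 132
sample_id=60: ✗
depth_m_sum = 132

conc_ppm_avg=101.8888888889, depth_m_sum=132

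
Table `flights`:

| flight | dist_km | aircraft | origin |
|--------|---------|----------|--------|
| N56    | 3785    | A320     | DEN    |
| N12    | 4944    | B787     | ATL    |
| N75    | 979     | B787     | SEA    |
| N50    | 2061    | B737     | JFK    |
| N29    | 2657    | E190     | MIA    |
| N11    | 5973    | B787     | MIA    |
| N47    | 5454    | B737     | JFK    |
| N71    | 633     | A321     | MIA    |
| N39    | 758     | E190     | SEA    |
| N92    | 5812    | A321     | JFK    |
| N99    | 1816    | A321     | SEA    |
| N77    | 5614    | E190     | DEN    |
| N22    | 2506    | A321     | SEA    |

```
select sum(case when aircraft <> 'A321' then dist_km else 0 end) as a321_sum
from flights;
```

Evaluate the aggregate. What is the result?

flight=N56: ✓ → 3785
flight=N12: ✓ → 4944
flight=N75: ✓ → 979
flight=N50: ✓ → 2061
flight=N29: ✓ → 2657
flight=N11: ✓ → 5973
flight=N47: ✓ → 5454
flight=N71: ✗
flight=N39: ✓ → 758
flight=N92: ✗
flight=N99: ✗
flight=N77: ✓ → 5614
flight=N22: ✗
a321_sum = 3785 + 4944 + 979 + 2061 + 2657 + 5973 + 5454 + 758 + 5614 = 32225

32225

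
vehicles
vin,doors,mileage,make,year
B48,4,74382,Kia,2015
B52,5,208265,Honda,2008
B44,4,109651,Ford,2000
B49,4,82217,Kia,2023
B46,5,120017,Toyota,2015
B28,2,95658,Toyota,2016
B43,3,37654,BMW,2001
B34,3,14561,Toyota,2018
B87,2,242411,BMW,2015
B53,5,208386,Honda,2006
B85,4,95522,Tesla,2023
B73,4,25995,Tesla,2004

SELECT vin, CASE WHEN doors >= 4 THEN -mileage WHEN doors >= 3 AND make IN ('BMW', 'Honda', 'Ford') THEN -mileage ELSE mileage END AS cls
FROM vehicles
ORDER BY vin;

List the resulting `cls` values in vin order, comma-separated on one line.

95658, 14561, -37654, -109651, -120017, -74382, -82217, -208265, -208386, -25995, -95522, 242411

vin=B28: ELSE → 95658
vin=B34: ELSE → 14561
vin=B43: doors >= 3 AND make IN ('BMW', 'Honda', 'Ford') → -37654
vin=B44: doors >= 4 → -109651
vin=B46: doors >= 4 → -120017
vin=B48: doors >= 4 → -74382
vin=B49: doors >= 4 → -82217
vin=B52: doors >= 4 → -208265
vin=B53: doors >= 4 → -208386
vin=B73: doors >= 4 → -25995
vin=B85: doors >= 4 → -95522
vin=B87: ELSE → 242411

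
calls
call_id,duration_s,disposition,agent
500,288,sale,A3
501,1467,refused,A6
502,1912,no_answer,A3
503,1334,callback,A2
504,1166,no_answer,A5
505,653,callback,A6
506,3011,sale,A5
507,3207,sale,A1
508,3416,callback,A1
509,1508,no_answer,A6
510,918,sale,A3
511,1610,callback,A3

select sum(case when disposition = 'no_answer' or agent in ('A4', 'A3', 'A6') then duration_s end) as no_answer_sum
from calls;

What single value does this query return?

call_id=500: ✓ → 288
call_id=501: ✓ → 1467
call_id=502: ✓ → 1912
call_id=503: ✗
call_id=504: ✓ → 1166
call_id=505: ✓ → 653
call_id=506: ✗
call_id=507: ✗
call_id=508: ✗
call_id=509: ✓ → 1508
call_id=510: ✓ → 918
call_id=511: ✓ → 1610
no_answer_sum = 288 + 1467 + 1912 + 1166 + 653 + 1508 + 918 + 1610 = 9522

9522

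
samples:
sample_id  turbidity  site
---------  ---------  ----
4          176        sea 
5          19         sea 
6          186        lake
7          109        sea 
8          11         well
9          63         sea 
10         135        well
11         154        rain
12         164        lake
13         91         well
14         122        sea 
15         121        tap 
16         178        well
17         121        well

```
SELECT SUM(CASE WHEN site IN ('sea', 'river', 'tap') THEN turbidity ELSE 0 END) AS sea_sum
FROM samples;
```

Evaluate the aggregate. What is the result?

610

sample_id=4: ✓ → 176
sample_id=5: ✓ → 19
sample_id=6: ✗
sample_id=7: ✓ → 109
sample_id=8: ✗
sample_id=9: ✓ → 63
sample_id=10: ✗
sample_id=11: ✗
sample_id=12: ✗
sample_id=13: ✗
sample_id=14: ✓ → 122
sample_id=15: ✓ → 121
sample_id=16: ✗
sample_id=17: ✗
sea_sum = 176 + 19 + 109 + 63 + 122 + 121 = 610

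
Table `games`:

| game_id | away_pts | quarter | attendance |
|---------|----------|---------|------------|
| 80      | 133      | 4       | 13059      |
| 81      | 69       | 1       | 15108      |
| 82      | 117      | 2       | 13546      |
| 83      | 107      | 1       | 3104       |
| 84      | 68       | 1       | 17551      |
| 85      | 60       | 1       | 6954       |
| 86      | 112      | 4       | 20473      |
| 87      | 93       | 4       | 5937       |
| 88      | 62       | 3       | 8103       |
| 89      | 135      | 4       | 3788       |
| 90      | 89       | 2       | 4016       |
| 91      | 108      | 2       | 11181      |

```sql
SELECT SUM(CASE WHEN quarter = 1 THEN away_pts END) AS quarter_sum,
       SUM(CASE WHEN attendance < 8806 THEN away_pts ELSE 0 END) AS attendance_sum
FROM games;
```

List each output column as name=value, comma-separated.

quarter_sum=304, attendance_sum=546

[quarter_sum: quarter = 1]
game_id=80: ✗
game_id=81: ✓ → 69
game_id=82: ✗
game_id=83: ✓ → 107
game_id=84: ✓ → 68
game_id=85: ✓ → 60
game_id=86: ✗
game_id=87: ✗
game_id=88: ✗
game_id=89: ✗
game_id=90: ✗
game_id=91: ✗
quarter_sum = 69 + 107 + 68 + 60 = 304
—
[attendance_sum: attendance < 8806]
game_id=80: ✗
game_id=81: ✗
game_id=82: ✗
game_id=83: ✓ → 107
game_id=84: ✗
game_id=85: ✓ → 60
game_id=86: ✗
game_id=87: ✓ → 93
game_id=88: ✓ → 62
game_id=89: ✓ → 135
game_id=90: ✓ → 89
game_id=91: ✗
attendance_sum = 107 + 60 + 93 + 62 + 135 + 89 = 546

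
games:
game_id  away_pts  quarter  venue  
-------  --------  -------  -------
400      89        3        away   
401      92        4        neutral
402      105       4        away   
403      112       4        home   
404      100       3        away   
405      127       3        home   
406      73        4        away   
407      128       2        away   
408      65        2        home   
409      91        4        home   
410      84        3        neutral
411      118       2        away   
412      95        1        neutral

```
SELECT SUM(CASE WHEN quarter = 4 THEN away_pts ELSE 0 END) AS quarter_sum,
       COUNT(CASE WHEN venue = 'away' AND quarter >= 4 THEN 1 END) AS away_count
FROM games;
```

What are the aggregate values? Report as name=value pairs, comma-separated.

[quarter_sum: quarter = 4]
game_id=400: ✗
game_id=401: ✓ → 92
game_id=402: ✓ → 105
game_id=403: ✓ → 112
game_id=404: ✗
game_id=405: ✗
game_id=406: ✓ → 73
game_id=407: ✗
game_id=408: ✗
game_id=409: ✓ → 91
game_id=410: ✗
game_id=411: ✗
game_id=412: ✗
quarter_sum = 92 + 105 + 112 + 73 + 91 = 473
—
[away_count: venue = 'away' AND quarter >= 4]
game_id=400: ✗
game_id=401: ✗
game_id=402: ✓ → 1
game_id=403: ✗
game_id=404: ✗
game_id=405: ✗
game_id=406: ✓ → 1
game_id=407: ✗
game_id=408: ✗
game_id=409: ✗
game_id=410: ✗
game_id=411: ✗
game_id=412: ✗
away_count = COUNT(1, 1) = 2

quarter_sum=473, away_count=2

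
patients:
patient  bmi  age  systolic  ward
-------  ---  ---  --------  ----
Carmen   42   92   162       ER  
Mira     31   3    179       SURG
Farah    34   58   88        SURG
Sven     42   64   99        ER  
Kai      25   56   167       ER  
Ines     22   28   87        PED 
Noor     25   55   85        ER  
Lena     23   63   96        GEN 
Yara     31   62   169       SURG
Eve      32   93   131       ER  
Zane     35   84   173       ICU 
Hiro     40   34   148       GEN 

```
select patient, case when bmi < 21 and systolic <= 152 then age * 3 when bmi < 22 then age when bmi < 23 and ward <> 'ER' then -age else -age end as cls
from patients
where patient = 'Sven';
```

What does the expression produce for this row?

-64

patient = Sven: bmi=42, age=64, systolic=99, ward=ER.
bmi < 21 and systolic <= 152 → false
bmi < 22 → false
bmi < 23 and ward <> 'ER' → false
No prior WHEN matched → ELSE → -64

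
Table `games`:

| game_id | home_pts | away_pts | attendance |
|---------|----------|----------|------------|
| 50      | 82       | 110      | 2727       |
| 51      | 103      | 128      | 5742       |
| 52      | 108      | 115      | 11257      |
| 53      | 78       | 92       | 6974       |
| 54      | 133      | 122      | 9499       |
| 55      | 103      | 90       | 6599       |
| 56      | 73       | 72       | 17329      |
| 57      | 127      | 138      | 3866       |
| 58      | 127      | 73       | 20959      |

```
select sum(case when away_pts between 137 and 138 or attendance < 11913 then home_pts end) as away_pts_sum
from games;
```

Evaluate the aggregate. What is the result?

game_id=50: ✓ → 82
game_id=51: ✓ → 103
game_id=52: ✓ → 108
game_id=53: ✓ → 78
game_id=54: ✓ → 133
game_id=55: ✓ → 103
game_id=56: ✗
game_id=57: ✓ → 127
game_id=58: ✗
away_pts_sum = 82 + 103 + 108 + 78 + 133 + 103 + 127 = 734

734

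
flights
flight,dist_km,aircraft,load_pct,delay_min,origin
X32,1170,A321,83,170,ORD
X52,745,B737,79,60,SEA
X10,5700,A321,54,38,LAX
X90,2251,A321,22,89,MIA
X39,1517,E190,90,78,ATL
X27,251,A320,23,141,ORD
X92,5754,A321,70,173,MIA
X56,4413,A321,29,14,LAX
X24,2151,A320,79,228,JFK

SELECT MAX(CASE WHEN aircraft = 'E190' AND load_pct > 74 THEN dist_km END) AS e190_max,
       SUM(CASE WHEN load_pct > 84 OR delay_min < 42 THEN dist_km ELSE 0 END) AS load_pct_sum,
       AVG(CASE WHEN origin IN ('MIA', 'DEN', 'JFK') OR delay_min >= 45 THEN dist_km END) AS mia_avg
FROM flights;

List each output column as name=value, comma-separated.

[e190_max: aircraft = 'E190' AND load_pct > 74]
flight=X32: ✗
flight=X52: ✗
flight=X10: ✗
flight=X90: ✗
flight=X39: ✓ → 1517
flight=X27: ✗
flight=X92: ✗
flight=X56: ✗
flight=X24: ✗
e190_max = MAX(1517) = 1517
—
[load_pct_sum: load_pct > 84 OR delay_min < 42]
flight=X32: ✗
flight=X52: ✗
flight=X10: ✓ → 5700
flight=X90: ✗
flight=X39: ✓ → 1517
flight=X27: ✗
flight=X92: ✗
flight=X56: ✓ → 4413
flight=X24: ✗
load_pct_sum = 5700 + 1517 + 4413 = 11630
—
[mia_avg: origin IN ('MIA', 'DEN', 'JFK') OR delay_min >= 45]
flight=X32: ✓ → 1170
flight=X52: ✓ → 745
flight=X10: ✗
flight=X90: ✓ → 2251
flight=X39: ✓ → 1517
flight=X27: ✓ → 251
flight=X92: ✓ → 5754
flight=X56: ✗
flight=X24: ✓ → 2151
mia_avg = (1170 + 745 + 2251 + 1517 + 251 + 5754 + 2151) / 7 = 1977

e190_max=1517, load_pct_sum=11630, mia_avg=1977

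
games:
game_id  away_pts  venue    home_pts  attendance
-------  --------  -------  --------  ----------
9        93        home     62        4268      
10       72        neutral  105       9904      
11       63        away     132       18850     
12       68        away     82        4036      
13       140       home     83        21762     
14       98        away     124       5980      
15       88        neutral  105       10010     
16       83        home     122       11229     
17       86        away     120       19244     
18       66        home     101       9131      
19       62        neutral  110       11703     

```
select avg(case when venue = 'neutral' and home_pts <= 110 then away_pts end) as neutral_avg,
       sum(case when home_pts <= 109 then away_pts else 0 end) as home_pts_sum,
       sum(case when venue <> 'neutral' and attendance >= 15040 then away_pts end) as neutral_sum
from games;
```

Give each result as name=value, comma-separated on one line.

[neutral_avg: venue = 'neutral' and home_pts <= 110]
game_id=9: ✗
game_id=10: ✓ → 72
game_id=11: ✗
game_id=12: ✗
game_id=13: ✗
game_id=14: ✗
game_id=15: ✓ → 88
game_id=16: ✗
game_id=17: ✗
game_id=18: ✗
game_id=19: ✓ → 62
neutral_avg = (72 + 88 + 62) / 3 = 74
—
[home_pts_sum: home_pts <= 109]
game_id=9: ✓ → 93
game_id=10: ✓ → 72
game_id=11: ✗
game_id=12: ✓ → 68
game_id=13: ✓ → 140
game_id=14: ✗
game_id=15: ✓ → 88
game_id=16: ✗
game_id=17: ✗
game_id=18: ✓ → 66
game_id=19: ✗
home_pts_sum = 93 + 72 + 68 + 140 + 88 + 66 = 527
—
[neutral_sum: venue <> 'neutral' and attendance >= 15040]
game_id=9: ✗
game_id=10: ✗
game_id=11: ✓ → 63
game_id=12: ✗
game_id=13: ✓ → 140
game_id=14: ✗
game_id=15: ✗
game_id=16: ✗
game_id=17: ✓ → 86
game_id=18: ✗
game_id=19: ✗
neutral_sum = 63 + 140 + 86 = 289

neutral_avg=74, home_pts_sum=527, neutral_sum=289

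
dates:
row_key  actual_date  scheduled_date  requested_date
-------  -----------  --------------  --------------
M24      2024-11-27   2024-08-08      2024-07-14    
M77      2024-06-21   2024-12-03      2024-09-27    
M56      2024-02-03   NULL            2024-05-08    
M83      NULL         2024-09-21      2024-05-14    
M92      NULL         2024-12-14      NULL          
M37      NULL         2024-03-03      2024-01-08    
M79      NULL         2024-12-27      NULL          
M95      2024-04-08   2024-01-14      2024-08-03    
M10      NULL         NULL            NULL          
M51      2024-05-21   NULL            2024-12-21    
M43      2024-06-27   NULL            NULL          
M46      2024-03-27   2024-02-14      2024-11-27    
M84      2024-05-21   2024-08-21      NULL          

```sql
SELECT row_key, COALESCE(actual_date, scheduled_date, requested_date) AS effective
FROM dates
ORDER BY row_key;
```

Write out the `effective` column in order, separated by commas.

NULL, 2024-11-27, 2024-03-03, 2024-06-27, 2024-03-27, 2024-05-21, 2024-02-03, 2024-06-21, 2024-12-27, 2024-09-21, 2024-05-21, 2024-12-14, 2024-04-08

row_key=M10: actual_date=NULL, scheduled_date=NULL, requested_date=NULL (all NULL) → NULL
row_key=M24: actual_date=2024-11-27 → 2024-11-27
row_key=M37: actual_date=NULL, scheduled_date=2024-03-03 → 2024-03-03
row_key=M43: actual_date=2024-06-27 → 2024-06-27
row_key=M46: actual_date=2024-03-27 → 2024-03-27
row_key=M51: actual_date=2024-05-21 → 2024-05-21
row_key=M56: actual_date=2024-02-03 → 2024-02-03
row_key=M77: actual_date=2024-06-21 → 2024-06-21
row_key=M79: actual_date=NULL, scheduled_date=2024-12-27 → 2024-12-27
row_key=M83: actual_date=NULL, scheduled_date=2024-09-21 → 2024-09-21
row_key=M84: actual_date=2024-05-21 → 2024-05-21
row_key=M92: actual_date=NULL, scheduled_date=2024-12-14 → 2024-12-14
row_key=M95: actual_date=2024-04-08 → 2024-04-08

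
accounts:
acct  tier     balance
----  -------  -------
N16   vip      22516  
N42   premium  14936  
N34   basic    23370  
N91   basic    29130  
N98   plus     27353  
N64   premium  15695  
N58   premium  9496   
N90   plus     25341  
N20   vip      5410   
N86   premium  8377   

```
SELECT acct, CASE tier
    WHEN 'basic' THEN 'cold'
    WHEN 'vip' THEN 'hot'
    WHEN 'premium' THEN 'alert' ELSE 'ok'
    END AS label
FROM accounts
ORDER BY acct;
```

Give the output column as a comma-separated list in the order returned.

hot, hot, cold, alert, alert, alert, alert, ok, cold, ok

acct=N16: tier='vip' → hot
acct=N20: tier='vip' → hot
acct=N34: tier='basic' → cold
acct=N42: tier='premium' → alert
acct=N58: tier='premium' → alert
acct=N64: tier='premium' → alert
acct=N86: tier='premium' → alert
acct=N90: ELSE → ok
acct=N91: tier='basic' → cold
acct=N98: ELSE → ok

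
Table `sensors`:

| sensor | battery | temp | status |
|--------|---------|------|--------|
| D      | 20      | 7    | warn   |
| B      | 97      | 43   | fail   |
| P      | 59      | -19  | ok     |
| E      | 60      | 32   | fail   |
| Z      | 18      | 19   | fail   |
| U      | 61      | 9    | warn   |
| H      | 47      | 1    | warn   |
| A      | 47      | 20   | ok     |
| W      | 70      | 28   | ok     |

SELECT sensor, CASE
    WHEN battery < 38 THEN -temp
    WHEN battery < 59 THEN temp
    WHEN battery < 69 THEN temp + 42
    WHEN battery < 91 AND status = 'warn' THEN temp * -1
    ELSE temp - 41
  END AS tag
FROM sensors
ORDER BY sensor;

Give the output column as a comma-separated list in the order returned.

20, 2, -7, 74, 1, 23, 51, -13, -19

sensor=A: battery < 59 → 20
sensor=B: ELSE → 2
sensor=D: battery < 38 → -7
sensor=E: battery < 69 → 74
sensor=H: battery < 59 → 1
sensor=P: battery < 69 → 23
sensor=U: battery < 69 → 51
sensor=W: ELSE → -13
sensor=Z: battery < 38 → -19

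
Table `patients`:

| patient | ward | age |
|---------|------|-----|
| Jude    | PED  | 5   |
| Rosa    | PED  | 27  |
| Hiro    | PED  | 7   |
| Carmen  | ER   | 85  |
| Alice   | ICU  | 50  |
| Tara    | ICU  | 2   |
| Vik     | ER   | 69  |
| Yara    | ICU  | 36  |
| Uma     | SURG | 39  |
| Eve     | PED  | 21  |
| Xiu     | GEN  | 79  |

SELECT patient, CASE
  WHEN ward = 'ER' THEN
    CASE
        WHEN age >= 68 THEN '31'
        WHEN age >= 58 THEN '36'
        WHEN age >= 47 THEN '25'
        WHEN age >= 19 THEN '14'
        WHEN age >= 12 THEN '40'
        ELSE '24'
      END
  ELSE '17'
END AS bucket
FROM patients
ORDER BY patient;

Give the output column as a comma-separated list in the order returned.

patient=Alice: ward='ICU' → outer ELSE → 17
patient=Carmen: ward='ER' → inner[age >= 68] → 31
patient=Eve: ward='PED' → outer ELSE → 17
patient=Hiro: ward='PED' → outer ELSE → 17
patient=Jude: ward='PED' → outer ELSE → 17
patient=Rosa: ward='PED' → outer ELSE → 17
patient=Tara: ward='ICU' → outer ELSE → 17
patient=Uma: ward='SURG' → outer ELSE → 17
patient=Vik: ward='ER' → inner[age >= 68] → 31
patient=Xiu: ward='GEN' → outer ELSE → 17
patient=Yara: ward='ICU' → outer ELSE → 17

17, 31, 17, 17, 17, 17, 17, 17, 31, 17, 17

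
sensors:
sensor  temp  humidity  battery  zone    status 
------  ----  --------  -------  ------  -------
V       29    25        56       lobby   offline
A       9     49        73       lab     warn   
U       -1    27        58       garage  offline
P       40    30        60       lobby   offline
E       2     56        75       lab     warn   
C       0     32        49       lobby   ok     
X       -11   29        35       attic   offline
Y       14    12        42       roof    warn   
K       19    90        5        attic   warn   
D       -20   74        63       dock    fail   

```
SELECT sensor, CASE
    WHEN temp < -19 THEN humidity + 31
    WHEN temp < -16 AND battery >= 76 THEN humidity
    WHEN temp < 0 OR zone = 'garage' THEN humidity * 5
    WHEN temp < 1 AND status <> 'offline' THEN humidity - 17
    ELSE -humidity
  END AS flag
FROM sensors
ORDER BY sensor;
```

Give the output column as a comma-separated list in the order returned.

-49, 15, 105, -56, -90, -30, 135, -25, 145, -12

sensor=A: ELSE → -49
sensor=C: temp < 1 AND status <> 'offline' → 15
sensor=D: temp < -19 → 105
sensor=E: ELSE → -56
sensor=K: ELSE → -90
sensor=P: ELSE → -30
sensor=U: temp < 0 OR zone = 'garage' → 135
sensor=V: ELSE → -25
sensor=X: temp < 0 OR zone = 'garage' → 145
sensor=Y: ELSE → -12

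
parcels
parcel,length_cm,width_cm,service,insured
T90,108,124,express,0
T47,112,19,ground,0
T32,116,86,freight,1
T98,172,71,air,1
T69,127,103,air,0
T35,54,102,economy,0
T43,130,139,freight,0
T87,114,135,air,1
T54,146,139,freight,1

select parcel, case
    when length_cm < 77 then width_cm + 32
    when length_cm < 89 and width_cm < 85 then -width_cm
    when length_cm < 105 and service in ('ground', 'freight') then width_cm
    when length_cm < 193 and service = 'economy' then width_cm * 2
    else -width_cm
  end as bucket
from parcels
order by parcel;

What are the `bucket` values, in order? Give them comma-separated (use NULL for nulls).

parcel=T32: ELSE → -86
parcel=T35: length_cm < 77 → 134
parcel=T43: ELSE → -139
parcel=T47: ELSE → -19
parcel=T54: ELSE → -139
parcel=T69: ELSE → -103
parcel=T87: ELSE → -135
parcel=T90: ELSE → -124
parcel=T98: ELSE → -71

-86, 134, -139, -19, -139, -103, -135, -124, -71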